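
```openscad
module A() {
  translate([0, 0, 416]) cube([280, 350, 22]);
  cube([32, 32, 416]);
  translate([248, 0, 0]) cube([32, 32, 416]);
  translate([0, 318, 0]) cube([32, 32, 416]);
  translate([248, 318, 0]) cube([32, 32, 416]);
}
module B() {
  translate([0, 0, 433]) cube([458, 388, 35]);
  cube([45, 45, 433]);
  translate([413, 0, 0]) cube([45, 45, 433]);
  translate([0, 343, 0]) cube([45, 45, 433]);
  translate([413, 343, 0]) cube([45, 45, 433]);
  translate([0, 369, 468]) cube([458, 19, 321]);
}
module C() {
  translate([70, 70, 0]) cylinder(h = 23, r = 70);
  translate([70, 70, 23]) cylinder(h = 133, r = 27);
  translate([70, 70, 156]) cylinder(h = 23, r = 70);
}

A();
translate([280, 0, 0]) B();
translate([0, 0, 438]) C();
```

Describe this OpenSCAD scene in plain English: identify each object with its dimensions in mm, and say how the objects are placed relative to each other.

A is a four-legged stool. The seat is a 280×350×22 mm slab whose top surface is at z = 438 mm; four square legs, each 32×32 mm in cross-section, run from the floor (z = 0) to the underside of the seat, each flush with a corner of the seat.

B is a chair. The seat is a 458×388×35 mm slab with its top at z = 468 mm, on four 45×45 mm corner legs (flush with the seat edges, standing on z = 0). A flat backrest 19 mm thick, 321 mm tall, spans the full seat width and rises from the seat top along its +y edge, rear face flush with the rear of the seat.

C is a spool: two coaxial disc flanges of radius 70 mm and thickness 23 mm, joined by a core cylinder of radius 27 mm and height 133 mm. The lower flange rests on z = 0 and the three cylinders share a vertical axis.

The chair is against the stool's +x side, with their −y faces flush. The spool is on top of the stool.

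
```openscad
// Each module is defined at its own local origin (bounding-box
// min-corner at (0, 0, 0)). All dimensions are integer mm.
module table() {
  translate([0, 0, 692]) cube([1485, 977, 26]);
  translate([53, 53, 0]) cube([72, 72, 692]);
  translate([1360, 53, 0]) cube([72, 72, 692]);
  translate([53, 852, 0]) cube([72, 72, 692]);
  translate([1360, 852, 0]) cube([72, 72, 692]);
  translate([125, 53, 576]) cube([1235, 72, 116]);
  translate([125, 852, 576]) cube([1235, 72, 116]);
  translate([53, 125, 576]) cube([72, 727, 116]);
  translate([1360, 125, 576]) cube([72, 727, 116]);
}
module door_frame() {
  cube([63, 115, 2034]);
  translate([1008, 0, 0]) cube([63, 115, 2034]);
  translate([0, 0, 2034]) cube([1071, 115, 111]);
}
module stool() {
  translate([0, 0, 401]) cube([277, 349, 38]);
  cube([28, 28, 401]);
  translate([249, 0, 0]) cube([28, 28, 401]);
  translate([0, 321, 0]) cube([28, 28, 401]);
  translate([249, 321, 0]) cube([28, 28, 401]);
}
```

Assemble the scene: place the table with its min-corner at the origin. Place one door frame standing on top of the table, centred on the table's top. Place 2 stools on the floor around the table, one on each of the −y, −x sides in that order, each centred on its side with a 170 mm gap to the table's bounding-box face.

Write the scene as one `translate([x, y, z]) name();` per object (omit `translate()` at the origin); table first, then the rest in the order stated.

table();
translate([207, 431, 718]) door_frame();
translate([604, -519, 0]) stool();
translate([-447, 314, 0]) stool();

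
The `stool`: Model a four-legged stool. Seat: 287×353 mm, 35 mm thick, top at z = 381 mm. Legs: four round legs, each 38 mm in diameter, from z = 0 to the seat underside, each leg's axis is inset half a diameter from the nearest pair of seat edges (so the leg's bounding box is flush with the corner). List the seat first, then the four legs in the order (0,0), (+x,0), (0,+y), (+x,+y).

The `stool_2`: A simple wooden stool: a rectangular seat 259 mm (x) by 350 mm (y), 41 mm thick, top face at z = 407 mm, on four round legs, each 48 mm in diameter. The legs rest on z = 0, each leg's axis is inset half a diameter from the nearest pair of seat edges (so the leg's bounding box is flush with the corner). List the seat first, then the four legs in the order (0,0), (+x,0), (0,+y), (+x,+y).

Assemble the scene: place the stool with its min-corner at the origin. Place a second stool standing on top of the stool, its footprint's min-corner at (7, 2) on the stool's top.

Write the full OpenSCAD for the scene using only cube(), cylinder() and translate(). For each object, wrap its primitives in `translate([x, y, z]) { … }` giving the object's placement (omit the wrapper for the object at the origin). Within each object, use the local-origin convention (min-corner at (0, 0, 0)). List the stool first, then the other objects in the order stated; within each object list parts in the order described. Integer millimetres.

translate([0, 0, 346]) cube([287, 353, 35]);
translate([19, 19, 0]) cylinder(h = 346, r = 19);
translate([268, 19, 0]) cylinder(h = 346, r = 19);
translate([19, 334, 0]) cylinder(h = 346, r = 19);
translate([268, 334, 0]) cylinder(h = 346, r = 19);
translate([7, 2, 381]) {
  translate([0, 0, 366]) cube([259, 350, 41]);
  translate([24, 24, 0]) cylinder(h = 366, r = 24);
  translate([235, 24, 0]) cylinder(h = 366, r = 24);
  translate([24, 326, 0]) cylinder(h = 366, r = 24);
  translate([235, 326, 0]) cylinder(h = 366, r = 24);
}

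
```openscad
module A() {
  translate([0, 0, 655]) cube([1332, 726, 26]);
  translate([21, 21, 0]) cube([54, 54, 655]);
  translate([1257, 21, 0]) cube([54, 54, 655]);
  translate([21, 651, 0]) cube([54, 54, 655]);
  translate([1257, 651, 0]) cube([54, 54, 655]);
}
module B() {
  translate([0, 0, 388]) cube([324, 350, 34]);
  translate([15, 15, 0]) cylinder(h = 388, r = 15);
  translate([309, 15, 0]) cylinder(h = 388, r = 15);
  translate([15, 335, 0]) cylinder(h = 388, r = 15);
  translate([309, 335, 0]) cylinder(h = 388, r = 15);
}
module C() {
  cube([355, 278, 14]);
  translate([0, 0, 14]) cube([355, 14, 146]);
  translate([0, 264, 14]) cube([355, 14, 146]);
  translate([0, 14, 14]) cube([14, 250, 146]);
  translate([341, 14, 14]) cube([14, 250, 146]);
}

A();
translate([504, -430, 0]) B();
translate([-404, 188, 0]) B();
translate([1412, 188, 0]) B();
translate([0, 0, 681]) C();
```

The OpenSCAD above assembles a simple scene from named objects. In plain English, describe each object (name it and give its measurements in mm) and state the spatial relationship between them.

A is a rectangular dining table. The top is 1332×726×26 mm with its upper surface at z = 681 mm. It stands on four 54×54 mm square legs, each inset 21 mm from the nearest pair of top edges, running from the floor to the underside of the top.

B is a simple wooden stool: a rectangular seat 324 mm (x) by 350 mm (y), 34 mm thick, top face at z = 422 mm, on four round legs, each 30 mm in diameter. The legs rest on z = 0, each leg's axis is inset half a diameter from the nearest pair of seat edges (so the leg's bounding box is flush with the corner).

C is an open storage box with external size 355×278×160 mm and wall thickness 14 mm (the base is also 14 mm thick). The base covers the whole footprint; the four walls stand on the base, with the y-facing walls full-width and the x-facing walls fitting between their inner faces.

Three stools sit around the table at the −y, −x, +x sides. The open box is on top of the table.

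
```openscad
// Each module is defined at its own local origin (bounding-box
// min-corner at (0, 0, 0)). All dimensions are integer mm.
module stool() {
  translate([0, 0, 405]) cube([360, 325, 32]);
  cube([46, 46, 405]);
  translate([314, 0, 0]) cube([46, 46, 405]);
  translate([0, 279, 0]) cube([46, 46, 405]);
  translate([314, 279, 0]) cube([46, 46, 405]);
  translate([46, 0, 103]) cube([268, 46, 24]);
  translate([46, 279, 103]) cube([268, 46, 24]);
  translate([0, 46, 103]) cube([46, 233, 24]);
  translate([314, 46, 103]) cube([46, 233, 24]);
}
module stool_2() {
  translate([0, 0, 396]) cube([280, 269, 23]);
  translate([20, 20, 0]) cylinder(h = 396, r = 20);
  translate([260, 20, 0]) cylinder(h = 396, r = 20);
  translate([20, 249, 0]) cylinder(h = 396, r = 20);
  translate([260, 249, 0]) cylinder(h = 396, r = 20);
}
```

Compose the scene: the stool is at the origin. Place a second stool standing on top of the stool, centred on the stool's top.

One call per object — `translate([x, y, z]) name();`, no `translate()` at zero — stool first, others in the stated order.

stool();
translate([40, 28, 437]) stool_2();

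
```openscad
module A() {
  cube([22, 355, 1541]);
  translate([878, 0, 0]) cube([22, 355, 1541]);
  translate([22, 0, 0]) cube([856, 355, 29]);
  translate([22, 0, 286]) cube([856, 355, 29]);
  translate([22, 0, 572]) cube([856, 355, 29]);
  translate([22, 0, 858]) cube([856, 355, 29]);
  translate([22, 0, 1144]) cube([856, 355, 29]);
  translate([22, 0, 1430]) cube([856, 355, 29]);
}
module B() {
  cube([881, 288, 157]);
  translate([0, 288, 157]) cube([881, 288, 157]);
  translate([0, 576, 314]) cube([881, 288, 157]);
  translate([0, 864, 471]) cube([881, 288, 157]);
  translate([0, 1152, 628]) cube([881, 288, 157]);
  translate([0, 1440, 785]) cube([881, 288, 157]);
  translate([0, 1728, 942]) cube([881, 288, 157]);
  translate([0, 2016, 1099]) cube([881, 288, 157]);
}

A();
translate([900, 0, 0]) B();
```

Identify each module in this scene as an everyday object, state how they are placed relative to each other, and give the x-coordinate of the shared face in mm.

A is a bookshelf. B is a staircase. The staircase is against the bookshelf's +x side, with their −y faces flush. The x-coordinate of the shared face is 900 mm.

The bookshelf's +x face and the staircase's −x face are both at x = 900 mm.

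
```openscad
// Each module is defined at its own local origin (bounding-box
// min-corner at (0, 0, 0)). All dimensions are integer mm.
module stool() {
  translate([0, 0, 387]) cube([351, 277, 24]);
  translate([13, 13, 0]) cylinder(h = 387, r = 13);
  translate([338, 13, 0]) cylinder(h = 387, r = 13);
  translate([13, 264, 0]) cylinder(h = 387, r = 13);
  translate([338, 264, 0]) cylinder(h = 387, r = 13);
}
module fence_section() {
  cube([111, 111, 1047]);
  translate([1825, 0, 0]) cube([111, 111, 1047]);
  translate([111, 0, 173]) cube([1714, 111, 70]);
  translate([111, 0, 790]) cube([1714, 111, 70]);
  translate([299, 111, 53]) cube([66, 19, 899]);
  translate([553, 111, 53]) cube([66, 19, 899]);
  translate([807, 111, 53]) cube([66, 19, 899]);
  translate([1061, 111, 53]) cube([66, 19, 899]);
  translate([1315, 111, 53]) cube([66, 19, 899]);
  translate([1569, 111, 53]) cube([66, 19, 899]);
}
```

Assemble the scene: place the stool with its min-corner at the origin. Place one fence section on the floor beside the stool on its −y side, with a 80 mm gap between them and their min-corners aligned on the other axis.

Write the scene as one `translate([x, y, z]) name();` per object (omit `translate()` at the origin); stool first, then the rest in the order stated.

stool();
translate([0, -210, 0]) fence_section();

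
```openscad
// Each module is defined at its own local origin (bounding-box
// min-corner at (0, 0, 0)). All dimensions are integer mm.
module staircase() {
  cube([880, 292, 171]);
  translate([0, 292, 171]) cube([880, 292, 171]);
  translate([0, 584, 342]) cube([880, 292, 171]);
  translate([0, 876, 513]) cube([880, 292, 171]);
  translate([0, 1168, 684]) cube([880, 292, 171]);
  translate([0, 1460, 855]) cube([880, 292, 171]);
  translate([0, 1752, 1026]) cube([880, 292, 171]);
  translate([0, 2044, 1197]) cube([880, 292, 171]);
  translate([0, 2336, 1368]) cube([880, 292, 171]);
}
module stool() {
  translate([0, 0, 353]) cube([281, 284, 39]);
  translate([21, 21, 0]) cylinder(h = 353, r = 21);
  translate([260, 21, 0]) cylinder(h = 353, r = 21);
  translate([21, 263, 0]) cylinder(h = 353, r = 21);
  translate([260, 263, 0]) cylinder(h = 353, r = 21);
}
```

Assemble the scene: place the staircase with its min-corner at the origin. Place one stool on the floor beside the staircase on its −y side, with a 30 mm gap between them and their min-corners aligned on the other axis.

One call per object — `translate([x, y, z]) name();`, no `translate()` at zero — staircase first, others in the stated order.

staircase();
translate([0, -314, 0]) stool();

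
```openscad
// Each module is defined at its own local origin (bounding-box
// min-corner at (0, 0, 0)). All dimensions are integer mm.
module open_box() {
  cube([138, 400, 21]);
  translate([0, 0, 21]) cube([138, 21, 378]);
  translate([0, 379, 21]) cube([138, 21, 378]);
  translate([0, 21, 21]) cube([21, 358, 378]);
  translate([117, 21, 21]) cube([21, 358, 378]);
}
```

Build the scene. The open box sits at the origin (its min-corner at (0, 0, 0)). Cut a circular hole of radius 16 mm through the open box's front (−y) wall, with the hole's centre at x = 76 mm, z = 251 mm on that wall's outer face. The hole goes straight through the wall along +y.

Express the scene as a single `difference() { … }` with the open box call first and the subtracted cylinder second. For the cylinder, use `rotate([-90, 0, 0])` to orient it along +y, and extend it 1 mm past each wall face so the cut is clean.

difference() {
  open_box();
  translate([76, -1, 251]) rotate([-90, 0, 0]) cylinder(h = 23, r = 16);
}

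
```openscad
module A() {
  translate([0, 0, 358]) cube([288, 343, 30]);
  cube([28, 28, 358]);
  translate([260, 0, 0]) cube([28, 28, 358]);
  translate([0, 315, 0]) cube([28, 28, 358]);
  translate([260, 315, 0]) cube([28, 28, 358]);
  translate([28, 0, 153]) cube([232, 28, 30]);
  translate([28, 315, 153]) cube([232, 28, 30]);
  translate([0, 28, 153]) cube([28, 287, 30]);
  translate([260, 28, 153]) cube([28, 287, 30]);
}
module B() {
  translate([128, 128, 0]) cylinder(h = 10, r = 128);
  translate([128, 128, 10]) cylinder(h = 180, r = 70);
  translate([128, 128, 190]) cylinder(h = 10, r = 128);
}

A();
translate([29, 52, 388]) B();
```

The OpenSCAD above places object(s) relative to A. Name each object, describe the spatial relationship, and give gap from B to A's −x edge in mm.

A is a stool. B is a spool. The spool is on top of the stool. The gap from the spool to the stool's −x edge is 29 mm.

The spool's min-x is at 29; the stool's min-x is 0; gap = 29 mm.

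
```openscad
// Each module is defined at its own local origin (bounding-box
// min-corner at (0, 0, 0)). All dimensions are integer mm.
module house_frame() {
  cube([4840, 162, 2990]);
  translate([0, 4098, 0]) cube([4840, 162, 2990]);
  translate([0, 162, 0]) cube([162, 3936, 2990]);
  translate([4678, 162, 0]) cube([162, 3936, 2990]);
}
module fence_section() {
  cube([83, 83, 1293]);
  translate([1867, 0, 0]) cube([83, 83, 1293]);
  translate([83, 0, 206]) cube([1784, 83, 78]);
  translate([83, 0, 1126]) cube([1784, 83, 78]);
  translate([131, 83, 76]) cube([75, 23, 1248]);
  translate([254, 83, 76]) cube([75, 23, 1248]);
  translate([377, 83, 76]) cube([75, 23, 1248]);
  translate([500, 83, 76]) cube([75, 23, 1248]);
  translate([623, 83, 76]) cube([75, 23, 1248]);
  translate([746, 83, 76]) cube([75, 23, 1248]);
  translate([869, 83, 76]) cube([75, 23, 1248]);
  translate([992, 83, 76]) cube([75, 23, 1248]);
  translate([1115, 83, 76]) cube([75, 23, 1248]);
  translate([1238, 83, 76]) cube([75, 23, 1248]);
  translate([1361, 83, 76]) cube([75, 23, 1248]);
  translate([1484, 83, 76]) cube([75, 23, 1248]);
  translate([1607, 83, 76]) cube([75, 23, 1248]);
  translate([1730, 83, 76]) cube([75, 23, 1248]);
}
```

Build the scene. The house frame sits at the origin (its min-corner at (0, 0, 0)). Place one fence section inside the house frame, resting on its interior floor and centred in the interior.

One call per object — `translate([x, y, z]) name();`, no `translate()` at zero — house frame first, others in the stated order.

house_frame();
translate([1445, 2077, 0]) fence_section();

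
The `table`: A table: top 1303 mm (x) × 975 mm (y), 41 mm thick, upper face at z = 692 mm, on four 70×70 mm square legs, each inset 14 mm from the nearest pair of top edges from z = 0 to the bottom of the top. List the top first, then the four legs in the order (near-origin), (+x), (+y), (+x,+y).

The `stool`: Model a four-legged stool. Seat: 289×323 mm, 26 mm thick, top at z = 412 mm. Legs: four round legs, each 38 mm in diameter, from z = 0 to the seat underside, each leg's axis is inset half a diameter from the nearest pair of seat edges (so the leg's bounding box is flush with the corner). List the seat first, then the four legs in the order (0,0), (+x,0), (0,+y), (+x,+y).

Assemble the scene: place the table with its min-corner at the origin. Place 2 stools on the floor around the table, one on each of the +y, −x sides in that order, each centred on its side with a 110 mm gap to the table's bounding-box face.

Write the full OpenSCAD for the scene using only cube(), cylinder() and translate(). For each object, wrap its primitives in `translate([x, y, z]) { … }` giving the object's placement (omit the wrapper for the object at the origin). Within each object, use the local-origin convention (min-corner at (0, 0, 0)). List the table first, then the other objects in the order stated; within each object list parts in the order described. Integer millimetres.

translate([0, 0, 651]) cube([1303, 975, 41]);
translate([14, 14, 0]) cube([70, 70, 651]);
translate([1219, 14, 0]) cube([70, 70, 651]);
translate([14, 891, 0]) cube([70, 70, 651]);
translate([1219, 891, 0]) cube([70, 70, 651]);
translate([507, 1085, 0]) {
  translate([0, 0, 386]) cube([289, 323, 26]);
  translate([19, 19, 0]) cylinder(h = 386, r = 19);
  translate([270, 19, 0]) cylinder(h = 386, r = 19);
  translate([19, 304, 0]) cylinder(h = 386, r = 19);
  translate([270, 304, 0]) cylinder(h = 386, r = 19);
}
translate([-399, 326, 0]) {
  translate([0, 0, 386]) cube([289, 323, 26]);
  translate([19, 19, 0]) cylinder(h = 386, r = 19);
  translate([270, 19, 0]) cylinder(h = 386, r = 19);
  translate([19, 304, 0]) cylinder(h = 386, r = 19);
  translate([270, 304, 0]) cylinder(h = 386, r = 19);
}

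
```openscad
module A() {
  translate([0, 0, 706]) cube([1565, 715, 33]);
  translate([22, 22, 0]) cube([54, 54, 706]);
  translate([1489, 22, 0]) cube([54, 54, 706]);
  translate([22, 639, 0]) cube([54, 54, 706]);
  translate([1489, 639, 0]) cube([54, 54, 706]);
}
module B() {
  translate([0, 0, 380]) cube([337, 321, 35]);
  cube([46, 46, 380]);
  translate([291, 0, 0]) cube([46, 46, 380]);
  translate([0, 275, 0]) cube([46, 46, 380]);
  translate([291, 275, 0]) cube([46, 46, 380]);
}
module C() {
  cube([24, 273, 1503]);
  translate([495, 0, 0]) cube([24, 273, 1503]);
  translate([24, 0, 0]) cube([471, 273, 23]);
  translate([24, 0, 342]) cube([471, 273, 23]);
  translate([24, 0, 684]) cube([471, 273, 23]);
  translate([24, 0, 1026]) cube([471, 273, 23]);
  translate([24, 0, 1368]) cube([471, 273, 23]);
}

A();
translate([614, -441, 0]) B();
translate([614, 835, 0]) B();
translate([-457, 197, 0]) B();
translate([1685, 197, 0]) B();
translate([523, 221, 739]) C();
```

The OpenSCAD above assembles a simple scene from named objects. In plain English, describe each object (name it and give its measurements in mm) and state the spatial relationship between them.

A is a rectangular dining table. The top is 1565×715×33 mm with its upper surface at z = 739 mm. It stands on four 54×54 mm square legs, each inset 22 mm from the nearest pair of top edges, running from the floor to the underside of the top.

B is a four-legged stool. The seat is a 337×321×35 mm slab whose top surface is at z = 415 mm; four square legs, each 46×46 mm in cross-section, run from the floor (z = 0) to the underside of the seat, each flush with a corner of the seat.

C is a bookshelf 519 mm wide overall, 273 mm deep and 1503 mm tall. The two sides are 24 mm thick vertical panels. 5 horizontal shelves of 23 mm thickness span between the inner faces of the sides; the lowest shelf sits on the floor and shelves are stacked with a clear vertical gap of 319 mm between each pair.

Four stools sit around the table at the −y, +y, −x, +x sides. The bookshelf is on top of the table, centred.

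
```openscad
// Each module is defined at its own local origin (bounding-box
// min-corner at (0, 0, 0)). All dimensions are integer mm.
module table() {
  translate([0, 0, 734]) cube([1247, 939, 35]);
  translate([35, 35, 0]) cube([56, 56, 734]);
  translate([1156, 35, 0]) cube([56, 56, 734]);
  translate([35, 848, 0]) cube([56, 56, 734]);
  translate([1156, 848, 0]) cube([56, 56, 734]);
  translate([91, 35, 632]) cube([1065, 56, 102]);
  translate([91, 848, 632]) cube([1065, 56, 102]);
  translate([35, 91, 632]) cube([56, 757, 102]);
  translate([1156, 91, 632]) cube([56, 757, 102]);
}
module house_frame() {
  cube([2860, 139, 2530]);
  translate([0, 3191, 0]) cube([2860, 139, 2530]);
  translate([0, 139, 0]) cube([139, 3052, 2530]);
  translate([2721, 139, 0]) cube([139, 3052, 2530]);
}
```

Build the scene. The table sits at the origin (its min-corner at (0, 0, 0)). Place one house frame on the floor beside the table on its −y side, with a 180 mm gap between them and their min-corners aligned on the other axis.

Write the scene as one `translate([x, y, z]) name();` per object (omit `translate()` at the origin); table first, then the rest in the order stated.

table();
translate([0, -3510, 0]) house_frame();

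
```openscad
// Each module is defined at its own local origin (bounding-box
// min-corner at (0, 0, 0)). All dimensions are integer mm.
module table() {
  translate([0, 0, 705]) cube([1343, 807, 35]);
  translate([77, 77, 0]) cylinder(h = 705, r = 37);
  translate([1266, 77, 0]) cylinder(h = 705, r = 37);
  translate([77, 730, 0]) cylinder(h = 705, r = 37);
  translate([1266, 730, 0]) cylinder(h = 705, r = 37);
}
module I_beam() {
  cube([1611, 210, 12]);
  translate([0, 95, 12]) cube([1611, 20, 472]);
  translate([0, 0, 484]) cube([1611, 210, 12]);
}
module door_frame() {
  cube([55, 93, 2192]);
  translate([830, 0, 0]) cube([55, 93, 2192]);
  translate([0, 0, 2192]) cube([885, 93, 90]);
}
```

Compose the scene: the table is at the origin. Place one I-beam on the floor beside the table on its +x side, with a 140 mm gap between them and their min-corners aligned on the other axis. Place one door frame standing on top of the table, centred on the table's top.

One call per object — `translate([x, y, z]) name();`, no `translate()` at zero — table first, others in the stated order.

table();
translate([1483, 0, 0]) I_beam();
translate([229, 357, 740]) door_frame();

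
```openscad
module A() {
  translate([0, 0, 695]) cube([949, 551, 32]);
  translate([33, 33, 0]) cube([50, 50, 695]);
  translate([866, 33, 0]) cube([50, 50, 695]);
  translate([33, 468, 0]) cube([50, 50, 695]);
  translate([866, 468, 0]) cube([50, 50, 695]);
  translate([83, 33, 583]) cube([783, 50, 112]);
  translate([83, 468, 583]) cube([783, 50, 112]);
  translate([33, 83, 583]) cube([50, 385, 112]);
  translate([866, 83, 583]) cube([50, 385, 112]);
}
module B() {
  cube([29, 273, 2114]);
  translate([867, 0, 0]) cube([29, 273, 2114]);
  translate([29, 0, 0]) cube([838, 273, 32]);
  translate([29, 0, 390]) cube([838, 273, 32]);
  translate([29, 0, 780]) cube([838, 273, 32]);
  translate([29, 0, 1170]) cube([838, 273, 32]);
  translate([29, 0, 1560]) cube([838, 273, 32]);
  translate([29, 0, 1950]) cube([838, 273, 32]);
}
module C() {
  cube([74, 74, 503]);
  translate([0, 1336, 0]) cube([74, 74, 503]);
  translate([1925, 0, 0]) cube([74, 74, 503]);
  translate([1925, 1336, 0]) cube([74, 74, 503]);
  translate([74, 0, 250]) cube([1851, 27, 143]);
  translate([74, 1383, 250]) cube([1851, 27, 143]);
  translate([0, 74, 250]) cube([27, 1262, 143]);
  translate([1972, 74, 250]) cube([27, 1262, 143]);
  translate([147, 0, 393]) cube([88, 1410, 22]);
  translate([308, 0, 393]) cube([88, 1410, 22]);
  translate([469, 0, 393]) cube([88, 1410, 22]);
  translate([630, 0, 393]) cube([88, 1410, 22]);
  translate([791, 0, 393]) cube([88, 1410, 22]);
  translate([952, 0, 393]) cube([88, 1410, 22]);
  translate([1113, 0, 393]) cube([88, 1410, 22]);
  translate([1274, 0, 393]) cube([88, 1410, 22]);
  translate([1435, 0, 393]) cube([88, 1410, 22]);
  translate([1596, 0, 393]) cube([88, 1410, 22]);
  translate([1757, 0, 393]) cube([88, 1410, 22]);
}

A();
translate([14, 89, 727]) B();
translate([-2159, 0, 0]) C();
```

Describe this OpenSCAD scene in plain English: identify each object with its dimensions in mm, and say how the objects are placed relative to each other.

A is a rectangular dining table. The top is 949×551×32 mm with its upper surface at z = 727 mm. It stands on four 50×50 mm square legs, each inset 33 mm from the nearest pair of top edges, running from the floor to the underside of the top. Four apron rails, 50 mm thick and 112 mm tall, run between adjacent legs with their top edges flush with the underside of the top and their outer faces flush with the legs' outer faces.

B is a bookshelf 896 mm wide overall, 273 mm deep and 2114 mm tall. The two sides are 29 mm thick vertical panels. 6 horizontal shelves of 32 mm thickness span between the inner faces of the sides; the lowest shelf sits on the floor and shelves are stacked with a clear vertical gap of 358 mm between each pair.

C is a bed frame 1999 mm long (x) by 1410 mm wide (y). Four 74×74 mm corner posts, 503 mm tall, at the corners of the footprint. Four rails of 27 mm thickness and 143 mm height run between adjacent posts with their undersides at z = 250 mm, their outer faces flush with the outside of the frame (the two x-running rails run between the posts' inner faces; the two y-running rails run between the posts' inner faces). 11 slats, each 88 mm wide (x) and 22 mm thick, lie across the top of the two x-running rails, running the full 1410 mm width of the frame in y; the slats are evenly spaced along x between the inner faces of the end posts with equal gaps (rounded down to the nearest mm) at the −x end and between each pair — any rounding remainder accumulates at the +x end.

The bookshelf is on top of the table. The bed frame is on the floor beside the table on its −x side.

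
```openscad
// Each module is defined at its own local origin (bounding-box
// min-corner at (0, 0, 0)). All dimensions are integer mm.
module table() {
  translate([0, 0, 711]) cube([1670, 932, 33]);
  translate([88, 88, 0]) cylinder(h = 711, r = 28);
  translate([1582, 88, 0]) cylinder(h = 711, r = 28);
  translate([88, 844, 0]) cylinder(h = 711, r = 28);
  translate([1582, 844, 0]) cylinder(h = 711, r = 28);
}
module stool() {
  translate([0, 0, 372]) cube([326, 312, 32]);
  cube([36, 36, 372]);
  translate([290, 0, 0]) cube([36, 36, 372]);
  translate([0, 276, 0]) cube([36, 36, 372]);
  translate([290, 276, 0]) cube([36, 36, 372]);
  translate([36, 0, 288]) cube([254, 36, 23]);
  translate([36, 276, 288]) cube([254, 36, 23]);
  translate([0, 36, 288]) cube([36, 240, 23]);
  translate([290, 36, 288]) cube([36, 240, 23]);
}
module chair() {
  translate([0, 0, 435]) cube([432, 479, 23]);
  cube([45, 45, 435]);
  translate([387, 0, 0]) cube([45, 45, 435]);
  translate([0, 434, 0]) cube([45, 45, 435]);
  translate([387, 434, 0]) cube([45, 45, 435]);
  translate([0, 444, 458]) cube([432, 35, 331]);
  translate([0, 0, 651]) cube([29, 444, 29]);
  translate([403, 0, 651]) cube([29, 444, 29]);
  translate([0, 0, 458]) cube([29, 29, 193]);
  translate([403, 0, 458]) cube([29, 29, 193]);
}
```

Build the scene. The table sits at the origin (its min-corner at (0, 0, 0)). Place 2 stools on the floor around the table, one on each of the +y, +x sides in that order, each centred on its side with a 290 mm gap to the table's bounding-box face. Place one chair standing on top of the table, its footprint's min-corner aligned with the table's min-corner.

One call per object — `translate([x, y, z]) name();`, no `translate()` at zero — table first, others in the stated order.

table();
translate([672, 1222, 0]) stool();
translate([1960, 310, 0]) stool();
translate([0, 0, 744]) chair();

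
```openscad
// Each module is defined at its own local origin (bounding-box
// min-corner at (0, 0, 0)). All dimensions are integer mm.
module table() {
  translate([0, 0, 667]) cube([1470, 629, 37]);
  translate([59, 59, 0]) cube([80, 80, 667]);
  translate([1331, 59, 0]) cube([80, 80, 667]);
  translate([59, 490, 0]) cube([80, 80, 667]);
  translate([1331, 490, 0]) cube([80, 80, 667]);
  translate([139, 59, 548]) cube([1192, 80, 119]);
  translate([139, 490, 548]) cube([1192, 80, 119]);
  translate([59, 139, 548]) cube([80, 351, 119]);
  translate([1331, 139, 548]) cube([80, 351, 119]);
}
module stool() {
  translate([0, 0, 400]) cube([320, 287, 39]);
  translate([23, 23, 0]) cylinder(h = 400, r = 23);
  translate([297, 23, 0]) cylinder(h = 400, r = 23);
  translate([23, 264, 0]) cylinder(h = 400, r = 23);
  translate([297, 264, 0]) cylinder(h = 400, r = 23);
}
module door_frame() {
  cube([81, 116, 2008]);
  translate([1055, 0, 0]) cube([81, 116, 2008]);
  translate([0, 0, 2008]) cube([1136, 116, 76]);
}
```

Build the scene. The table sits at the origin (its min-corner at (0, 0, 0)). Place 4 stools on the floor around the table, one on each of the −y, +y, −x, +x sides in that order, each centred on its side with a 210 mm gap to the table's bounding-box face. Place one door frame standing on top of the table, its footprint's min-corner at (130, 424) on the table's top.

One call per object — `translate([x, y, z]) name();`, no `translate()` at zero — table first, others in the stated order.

table();
translate([575, -497, 0]) stool();
translate([575, 839, 0]) stool();
translate([-530, 171, 0]) stool();
translate([1680, 171, 0]) stool();
translate([130, 424, 704]) door_frame();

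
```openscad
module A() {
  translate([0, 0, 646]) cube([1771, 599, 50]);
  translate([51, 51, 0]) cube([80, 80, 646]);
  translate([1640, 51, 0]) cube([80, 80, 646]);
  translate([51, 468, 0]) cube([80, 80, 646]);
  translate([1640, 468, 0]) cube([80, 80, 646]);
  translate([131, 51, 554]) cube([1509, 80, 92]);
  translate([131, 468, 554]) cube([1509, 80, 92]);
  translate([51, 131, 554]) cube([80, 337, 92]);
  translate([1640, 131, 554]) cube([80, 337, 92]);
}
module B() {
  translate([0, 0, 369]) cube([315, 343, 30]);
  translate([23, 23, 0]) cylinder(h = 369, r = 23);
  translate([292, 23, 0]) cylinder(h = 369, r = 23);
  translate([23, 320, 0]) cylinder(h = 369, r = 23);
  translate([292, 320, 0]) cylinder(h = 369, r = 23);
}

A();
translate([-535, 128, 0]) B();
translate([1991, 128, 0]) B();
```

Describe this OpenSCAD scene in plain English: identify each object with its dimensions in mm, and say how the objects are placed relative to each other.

A is a table with a 1771×599 mm rectangular top, 50 mm thick, top surface at z = 696 mm, supported by four 80×80 mm square legs, each inset 51 mm from the nearest pair of top edges, running from the floor. Four apron rails, 80 mm thick and 92 mm tall, run between adjacent legs with their top edges flush with the underside of the top and their outer faces flush with the legs' outer faces.

B is a simple wooden stool: a rectangular seat 315 mm (x) by 343 mm (y), 30 mm thick, top face at z = 399 mm, on four round legs, each 46 mm in diameter. The legs rest on z = 0, each leg's axis is inset half a diameter from the nearest pair of seat edges (so the leg's bounding box is flush with the corner).

Two stools sit around the table at the −x, +x sides.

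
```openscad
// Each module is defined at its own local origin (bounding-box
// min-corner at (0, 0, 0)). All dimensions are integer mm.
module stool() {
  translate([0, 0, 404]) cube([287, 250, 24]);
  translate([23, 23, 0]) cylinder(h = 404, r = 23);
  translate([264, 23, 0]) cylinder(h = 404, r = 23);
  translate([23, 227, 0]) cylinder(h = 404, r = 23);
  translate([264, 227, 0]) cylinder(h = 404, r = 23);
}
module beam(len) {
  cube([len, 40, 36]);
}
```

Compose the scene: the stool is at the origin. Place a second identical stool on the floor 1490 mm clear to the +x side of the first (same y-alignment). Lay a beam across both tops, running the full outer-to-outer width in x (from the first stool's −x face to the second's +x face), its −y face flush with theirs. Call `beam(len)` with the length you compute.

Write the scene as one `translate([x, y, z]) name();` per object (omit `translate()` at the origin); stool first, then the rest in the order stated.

stool();
translate([1777, 0, 0]) stool();
translate([0, 0, 428]) beam(2064);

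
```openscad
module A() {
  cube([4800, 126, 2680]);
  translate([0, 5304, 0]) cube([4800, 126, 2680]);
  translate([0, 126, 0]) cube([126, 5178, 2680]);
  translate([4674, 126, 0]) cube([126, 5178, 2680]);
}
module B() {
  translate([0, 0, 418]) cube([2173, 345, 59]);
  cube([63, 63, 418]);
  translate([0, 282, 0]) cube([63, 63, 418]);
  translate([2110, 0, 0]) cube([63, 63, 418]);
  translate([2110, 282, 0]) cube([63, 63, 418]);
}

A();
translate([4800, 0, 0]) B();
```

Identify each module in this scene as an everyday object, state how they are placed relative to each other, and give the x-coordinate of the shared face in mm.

The house frame's +x face and the bench's −x face are both at x = 4800 mm.

A is a house frame. B is a bench. The bench is against the house frame's +x side, with their −y faces flush. The x-coordinate of the shared face is 4800 mm.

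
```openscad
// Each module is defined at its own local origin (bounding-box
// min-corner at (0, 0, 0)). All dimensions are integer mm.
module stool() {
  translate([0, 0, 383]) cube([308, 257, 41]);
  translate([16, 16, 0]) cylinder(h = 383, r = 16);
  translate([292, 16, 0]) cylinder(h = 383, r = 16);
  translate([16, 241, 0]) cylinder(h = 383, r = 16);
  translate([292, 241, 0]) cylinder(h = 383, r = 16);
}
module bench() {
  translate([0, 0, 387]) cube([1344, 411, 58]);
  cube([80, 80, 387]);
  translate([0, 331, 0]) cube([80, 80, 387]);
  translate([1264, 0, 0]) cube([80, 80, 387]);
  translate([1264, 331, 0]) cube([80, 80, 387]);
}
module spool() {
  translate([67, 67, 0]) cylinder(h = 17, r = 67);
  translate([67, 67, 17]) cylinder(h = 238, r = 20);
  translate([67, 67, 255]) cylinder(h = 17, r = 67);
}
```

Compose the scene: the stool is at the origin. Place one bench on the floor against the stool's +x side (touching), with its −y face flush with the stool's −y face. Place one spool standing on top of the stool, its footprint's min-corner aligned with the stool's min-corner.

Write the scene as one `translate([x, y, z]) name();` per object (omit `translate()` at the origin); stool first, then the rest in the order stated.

stool();
translate([308, 0, 0]) bench();
translate([0, 0, 424]) spool();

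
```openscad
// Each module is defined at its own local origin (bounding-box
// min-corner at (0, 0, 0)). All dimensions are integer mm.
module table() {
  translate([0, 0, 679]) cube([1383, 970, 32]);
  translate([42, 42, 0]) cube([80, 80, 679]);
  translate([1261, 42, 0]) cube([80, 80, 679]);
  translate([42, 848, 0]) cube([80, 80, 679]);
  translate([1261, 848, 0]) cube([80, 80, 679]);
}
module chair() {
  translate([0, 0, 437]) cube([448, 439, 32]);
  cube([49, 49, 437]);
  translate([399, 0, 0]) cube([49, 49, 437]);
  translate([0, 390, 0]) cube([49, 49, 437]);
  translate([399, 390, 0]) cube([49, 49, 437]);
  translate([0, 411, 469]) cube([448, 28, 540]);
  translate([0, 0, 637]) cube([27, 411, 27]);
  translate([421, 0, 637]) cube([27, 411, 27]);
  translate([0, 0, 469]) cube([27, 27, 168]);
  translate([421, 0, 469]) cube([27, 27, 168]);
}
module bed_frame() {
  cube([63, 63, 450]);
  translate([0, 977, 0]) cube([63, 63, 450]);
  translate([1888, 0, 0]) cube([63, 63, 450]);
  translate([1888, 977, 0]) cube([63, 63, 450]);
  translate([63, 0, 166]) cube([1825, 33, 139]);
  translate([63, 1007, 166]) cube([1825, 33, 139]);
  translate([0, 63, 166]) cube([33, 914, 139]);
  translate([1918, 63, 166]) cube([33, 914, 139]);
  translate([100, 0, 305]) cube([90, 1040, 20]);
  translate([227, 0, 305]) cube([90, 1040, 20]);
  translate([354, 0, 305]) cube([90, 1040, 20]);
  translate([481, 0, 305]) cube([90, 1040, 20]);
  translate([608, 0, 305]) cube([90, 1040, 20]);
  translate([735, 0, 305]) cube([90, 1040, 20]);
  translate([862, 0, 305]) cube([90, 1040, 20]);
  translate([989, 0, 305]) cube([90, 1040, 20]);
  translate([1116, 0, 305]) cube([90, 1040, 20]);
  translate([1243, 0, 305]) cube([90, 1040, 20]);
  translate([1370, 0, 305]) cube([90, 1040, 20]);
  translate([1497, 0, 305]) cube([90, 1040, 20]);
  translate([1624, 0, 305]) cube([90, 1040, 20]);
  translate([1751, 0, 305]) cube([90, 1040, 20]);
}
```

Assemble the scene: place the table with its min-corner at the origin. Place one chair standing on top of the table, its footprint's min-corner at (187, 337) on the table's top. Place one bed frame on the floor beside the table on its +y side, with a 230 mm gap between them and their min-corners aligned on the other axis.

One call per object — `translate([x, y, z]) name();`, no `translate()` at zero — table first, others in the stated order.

table();
translate([187, 337, 711]) chair();
translate([0, 1200, 0]) bed_frame();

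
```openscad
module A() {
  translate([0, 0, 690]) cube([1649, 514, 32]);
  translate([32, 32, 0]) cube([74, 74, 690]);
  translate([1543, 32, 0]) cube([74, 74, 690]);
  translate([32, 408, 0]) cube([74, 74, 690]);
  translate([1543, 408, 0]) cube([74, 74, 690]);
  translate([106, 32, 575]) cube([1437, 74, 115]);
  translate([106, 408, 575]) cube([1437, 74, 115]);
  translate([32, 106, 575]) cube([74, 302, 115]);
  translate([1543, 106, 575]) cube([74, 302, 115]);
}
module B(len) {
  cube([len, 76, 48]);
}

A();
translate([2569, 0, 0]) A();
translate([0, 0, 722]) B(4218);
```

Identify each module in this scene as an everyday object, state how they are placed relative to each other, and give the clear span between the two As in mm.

A is a table. B is a beam. A beam spans the tops of two tables. The clear span between the two tables is 920 mm.

Second table starts at x = 2569; first ends at x = 1649; clear span = 2569 − 1649 = 920 mm.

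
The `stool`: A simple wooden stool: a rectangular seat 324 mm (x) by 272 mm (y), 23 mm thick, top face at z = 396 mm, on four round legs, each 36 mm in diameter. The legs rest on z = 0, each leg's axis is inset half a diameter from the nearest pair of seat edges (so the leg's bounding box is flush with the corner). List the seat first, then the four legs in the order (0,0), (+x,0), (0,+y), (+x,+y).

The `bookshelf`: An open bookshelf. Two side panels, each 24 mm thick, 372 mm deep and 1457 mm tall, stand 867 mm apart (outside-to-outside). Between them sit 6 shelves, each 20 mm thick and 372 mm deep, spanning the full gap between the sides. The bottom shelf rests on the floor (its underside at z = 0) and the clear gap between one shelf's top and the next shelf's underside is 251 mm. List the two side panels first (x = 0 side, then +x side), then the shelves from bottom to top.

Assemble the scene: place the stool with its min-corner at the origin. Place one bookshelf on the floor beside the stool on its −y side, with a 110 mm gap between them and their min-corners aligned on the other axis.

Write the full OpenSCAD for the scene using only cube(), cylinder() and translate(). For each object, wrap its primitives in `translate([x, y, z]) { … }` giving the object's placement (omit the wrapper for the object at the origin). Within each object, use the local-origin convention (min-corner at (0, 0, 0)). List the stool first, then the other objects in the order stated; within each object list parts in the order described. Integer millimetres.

translate([0, 0, 373]) cube([324, 272, 23]);
translate([18, 18, 0]) cylinder(h = 373, r = 18);
translate([306, 18, 0]) cylinder(h = 373, r = 18);
translate([18, 254, 0]) cylinder(h = 373, r = 18);
translate([306, 254, 0]) cylinder(h = 373, r = 18);
translate([0, -482, 0]) {
  cube([24, 372, 1457]);
  translate([843, 0, 0]) cube([24, 372, 1457]);
  translate([24, 0, 0]) cube([819, 372, 20]);
  translate([24, 0, 271]) cube([819, 372, 20]);
  translate([24, 0, 542]) cube([819, 372, 20]);
  translate([24, 0, 813]) cube([819, 372, 20]);
  translate([24, 0, 1084]) cube([819, 372, 20]);
  translate([24, 0, 1355]) cube([819, 372, 20]);
}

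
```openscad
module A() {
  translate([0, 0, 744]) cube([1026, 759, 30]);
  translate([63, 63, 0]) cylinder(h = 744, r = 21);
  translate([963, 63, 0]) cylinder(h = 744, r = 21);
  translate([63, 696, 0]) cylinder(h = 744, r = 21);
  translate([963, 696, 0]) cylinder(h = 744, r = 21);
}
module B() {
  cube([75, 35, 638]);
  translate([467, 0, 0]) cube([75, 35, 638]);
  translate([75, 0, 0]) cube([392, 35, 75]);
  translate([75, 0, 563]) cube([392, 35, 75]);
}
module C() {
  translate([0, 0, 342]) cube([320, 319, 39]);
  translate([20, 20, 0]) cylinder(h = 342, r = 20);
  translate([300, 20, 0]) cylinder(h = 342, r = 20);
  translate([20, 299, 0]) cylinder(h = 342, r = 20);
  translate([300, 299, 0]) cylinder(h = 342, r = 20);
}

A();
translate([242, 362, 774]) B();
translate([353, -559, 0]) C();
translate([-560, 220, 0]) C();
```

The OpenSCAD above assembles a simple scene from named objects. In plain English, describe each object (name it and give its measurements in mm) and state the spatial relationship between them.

A is a table: top 1026 mm (x) × 759 mm (y), 30 mm thick, upper face at z = 774 mm, on four round legs of 42 mm diameter, each leg's bounding box inset 42 mm from the nearest pair of top edges, running from z = 0 to the bottom of the top.

B is a picture frame with a 392×488 mm rectangular opening (x by z) and a uniform 75 mm border on every side. Frame depth is 35 mm along y. It is built from two vertical stiles running the full outside height and two horizontal rails spanning the gap between the stiles.

C is a four-legged stool. The seat is 320×319 mm, 39 mm thick, top at z = 381 mm. It stands on four round legs, each 40 mm in diameter, from z = 0 to the seat underside, each leg's axis is inset half a diameter from the nearest pair of seat edges (so the leg's bounding box is flush with the corner).

The picture frame is on top of the table, centred. Two stools sit around the table at the −y, −x sides.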